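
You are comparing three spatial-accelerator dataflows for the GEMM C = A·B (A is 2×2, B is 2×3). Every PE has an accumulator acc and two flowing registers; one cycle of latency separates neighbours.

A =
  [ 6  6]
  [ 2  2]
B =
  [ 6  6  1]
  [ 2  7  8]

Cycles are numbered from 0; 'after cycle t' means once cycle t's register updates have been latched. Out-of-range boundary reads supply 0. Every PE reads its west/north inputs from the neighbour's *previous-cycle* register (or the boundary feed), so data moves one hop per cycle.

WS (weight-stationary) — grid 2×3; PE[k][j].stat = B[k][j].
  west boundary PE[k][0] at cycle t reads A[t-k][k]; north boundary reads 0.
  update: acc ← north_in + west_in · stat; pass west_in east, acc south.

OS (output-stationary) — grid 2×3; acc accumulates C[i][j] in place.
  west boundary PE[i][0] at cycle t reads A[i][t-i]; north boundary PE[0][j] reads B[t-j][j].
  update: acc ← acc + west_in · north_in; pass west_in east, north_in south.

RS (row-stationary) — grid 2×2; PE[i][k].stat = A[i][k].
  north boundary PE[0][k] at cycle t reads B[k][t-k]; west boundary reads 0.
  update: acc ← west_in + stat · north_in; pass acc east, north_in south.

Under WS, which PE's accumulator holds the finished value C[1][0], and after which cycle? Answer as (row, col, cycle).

(row, col, cycle) = (1, 0, 2)

WS — PE[1][0] is where C[1][0] collects:
  [0] (1,0) acc=0 (h:0 v:0)
  [1] (1,0) acc=48 (h:6 v:48)
  [2] (1,0) acc=16 (h:2 v:16)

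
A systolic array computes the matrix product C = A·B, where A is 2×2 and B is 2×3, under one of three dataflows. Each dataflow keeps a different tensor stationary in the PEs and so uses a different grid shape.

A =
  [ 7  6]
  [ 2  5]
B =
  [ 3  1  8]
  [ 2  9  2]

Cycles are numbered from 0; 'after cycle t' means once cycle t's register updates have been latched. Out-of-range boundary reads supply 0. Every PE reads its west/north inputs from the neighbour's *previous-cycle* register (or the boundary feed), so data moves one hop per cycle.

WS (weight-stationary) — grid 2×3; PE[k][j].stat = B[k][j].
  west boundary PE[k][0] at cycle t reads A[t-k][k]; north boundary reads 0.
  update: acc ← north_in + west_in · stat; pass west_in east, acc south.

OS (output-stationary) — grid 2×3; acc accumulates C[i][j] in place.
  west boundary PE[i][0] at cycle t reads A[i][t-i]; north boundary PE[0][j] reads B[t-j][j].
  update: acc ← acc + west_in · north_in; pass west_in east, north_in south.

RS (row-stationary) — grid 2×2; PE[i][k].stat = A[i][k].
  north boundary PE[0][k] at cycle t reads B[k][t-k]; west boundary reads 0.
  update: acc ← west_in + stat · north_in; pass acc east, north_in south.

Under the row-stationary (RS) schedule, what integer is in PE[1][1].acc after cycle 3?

PE[1][1].acc = 47

RS on a 2×2 grid — tracing PE[1][1] and its feeders:
  cycle 0: PE[0][1] → acc 0, east 0, south 0
  cycle 0: PE[1][0] → acc 0, east 0, south 0
  cycle 0: PE[1][1] → acc 0, east 0, south 0
  cycle 1: PE[0][1] → acc 33, east 33, south 2
  cycle 1: PE[1][0] → acc 6, east 6, south 3
  cycle 1: PE[1][1] → acc 0, east 0, south 0
  cycle 2: PE[0][1] → acc 61, east 61, south 9
  cycle 2: PE[1][0] → acc 2, east 2, south 1
  cycle 2: PE[1][1] → acc 16, east 16, south 2
  cycle 3: PE[0][1] → acc 68, east 68, south 2
  cycle 3: PE[1][0] → acc 16, east 16, south 8
  cycle 3: PE[1][1] → acc 47, east 47, south 9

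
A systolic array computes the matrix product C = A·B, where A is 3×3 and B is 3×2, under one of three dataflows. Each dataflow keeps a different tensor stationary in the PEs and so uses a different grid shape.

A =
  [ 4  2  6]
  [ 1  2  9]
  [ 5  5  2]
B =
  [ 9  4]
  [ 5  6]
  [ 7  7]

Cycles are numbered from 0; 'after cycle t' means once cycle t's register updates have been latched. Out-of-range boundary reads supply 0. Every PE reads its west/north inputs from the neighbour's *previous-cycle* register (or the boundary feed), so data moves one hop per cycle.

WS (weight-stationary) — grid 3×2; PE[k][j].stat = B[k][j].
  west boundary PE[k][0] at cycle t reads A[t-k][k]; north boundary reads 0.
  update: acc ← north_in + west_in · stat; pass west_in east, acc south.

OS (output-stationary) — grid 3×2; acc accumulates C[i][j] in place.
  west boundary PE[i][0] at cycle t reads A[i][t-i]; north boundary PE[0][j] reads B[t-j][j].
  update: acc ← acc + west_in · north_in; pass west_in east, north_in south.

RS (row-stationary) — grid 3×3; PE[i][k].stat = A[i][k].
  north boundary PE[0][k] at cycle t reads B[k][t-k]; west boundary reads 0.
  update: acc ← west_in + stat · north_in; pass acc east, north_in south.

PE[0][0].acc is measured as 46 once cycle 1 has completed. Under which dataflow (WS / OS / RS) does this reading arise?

WS [3×2] PE[0][0] across cycles:
  t=0 PE[0][0]: acc=36 h=4 v=36
  t=1 PE[0][0]: acc=9 h=1 v=9
OS [3×2] PE[0][0] across cycles:
  t=0 PE[0][0]: acc=36 h=4 v=9
  t=1 PE[0][0]: acc=46 h=2 v=5
RS [3×3] PE[0][0] across cycles:
  t=0 PE[0][0]: acc=36 h=36 v=9
  t=1 PE[0][0]: acc=16 h=16 v=4

dataflow = OS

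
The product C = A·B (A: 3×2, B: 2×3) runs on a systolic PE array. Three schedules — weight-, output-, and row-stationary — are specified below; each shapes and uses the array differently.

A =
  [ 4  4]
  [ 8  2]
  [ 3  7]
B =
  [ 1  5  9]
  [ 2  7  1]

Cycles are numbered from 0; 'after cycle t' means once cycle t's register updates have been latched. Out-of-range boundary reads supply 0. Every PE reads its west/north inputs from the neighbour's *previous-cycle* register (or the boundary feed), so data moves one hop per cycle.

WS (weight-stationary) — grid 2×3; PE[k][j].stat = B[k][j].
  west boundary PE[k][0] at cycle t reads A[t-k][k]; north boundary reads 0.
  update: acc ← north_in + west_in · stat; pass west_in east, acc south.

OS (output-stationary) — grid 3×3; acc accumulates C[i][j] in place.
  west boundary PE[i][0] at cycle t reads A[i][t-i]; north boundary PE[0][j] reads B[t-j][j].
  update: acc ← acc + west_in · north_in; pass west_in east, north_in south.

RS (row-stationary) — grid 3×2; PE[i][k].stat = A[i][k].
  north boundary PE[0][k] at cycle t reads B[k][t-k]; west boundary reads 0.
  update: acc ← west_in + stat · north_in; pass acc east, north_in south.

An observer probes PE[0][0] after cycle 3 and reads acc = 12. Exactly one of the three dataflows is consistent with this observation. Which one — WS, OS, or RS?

dataflow = OS

— WS: 2×3; PE[0][0] trace:
  after 0 — PE[0][0] acc=4, pass-E 4, pass-S 4
  after 1 — PE[0][0] acc=8, pass-E 8, pass-S 8
  after 2 — PE[0][0] acc=3, pass-E 3, pass-S 3
  after 3 — PE[0][0] acc=0, pass-E 0, pass-S 0
— OS: 3×3; PE[0][0] trace:
  after 0 — PE[0][0] acc=4, pass-E 4, pass-S 1
  after 1 — PE[0][0] acc=12, pass-E 4, pass-S 2
  after 2 — PE[0][0] acc=12, pass-E 0, pass-S 0
  after 3 — PE[0][0] acc=12, pass-E 0, pass-S 0
— RS: 3×2; PE[0][0] trace:
  after 0 — PE[0][0] acc=4, pass-E 4, pass-S 1
  after 1 — PE[0][0] acc=20, pass-E 20, pass-S 5
  after 2 — PE[0][0] acc=36, pass-E 36, pass-S 9
  after 3 — PE[0][0] acc=0, pass-E 0, pass-S 0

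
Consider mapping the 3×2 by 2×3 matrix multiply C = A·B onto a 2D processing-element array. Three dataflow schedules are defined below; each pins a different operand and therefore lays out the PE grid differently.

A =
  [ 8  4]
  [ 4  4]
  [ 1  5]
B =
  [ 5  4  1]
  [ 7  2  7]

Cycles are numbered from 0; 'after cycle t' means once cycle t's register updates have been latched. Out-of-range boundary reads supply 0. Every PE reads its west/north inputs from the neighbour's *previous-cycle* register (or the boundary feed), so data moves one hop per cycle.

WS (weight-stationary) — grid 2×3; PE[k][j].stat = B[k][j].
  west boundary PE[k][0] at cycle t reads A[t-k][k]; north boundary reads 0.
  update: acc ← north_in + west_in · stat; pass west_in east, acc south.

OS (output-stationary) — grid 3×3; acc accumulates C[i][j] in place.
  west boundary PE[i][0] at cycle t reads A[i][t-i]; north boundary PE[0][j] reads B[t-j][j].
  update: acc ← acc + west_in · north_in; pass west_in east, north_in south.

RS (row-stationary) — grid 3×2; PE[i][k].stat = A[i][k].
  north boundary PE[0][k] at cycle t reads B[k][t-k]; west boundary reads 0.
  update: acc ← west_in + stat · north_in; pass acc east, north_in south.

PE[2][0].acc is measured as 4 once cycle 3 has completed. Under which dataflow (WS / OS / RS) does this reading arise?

dataflow = RS

— WS: 2×3 array has no PE[2][0].
Under OS (3×3), PE[2][0]:
  [0] (2,0) acc=0 (h:0 v:0)
  [1] (2,0) acc=0 (h:0 v:0)
  [2] (2,0) acc=5 (h:1 v:5)
  [3] (2,0) acc=40 (h:5 v:7)
Under RS (3×2), PE[2][0]:
  [0] (2,0) acc=0 (h:0 v:0)
  [1] (2,0) acc=0 (h:0 v:0)
  [2] (2,0) acc=5 (h:5 v:5)
  [3] (2,0) acc=4 (h:4 v:4)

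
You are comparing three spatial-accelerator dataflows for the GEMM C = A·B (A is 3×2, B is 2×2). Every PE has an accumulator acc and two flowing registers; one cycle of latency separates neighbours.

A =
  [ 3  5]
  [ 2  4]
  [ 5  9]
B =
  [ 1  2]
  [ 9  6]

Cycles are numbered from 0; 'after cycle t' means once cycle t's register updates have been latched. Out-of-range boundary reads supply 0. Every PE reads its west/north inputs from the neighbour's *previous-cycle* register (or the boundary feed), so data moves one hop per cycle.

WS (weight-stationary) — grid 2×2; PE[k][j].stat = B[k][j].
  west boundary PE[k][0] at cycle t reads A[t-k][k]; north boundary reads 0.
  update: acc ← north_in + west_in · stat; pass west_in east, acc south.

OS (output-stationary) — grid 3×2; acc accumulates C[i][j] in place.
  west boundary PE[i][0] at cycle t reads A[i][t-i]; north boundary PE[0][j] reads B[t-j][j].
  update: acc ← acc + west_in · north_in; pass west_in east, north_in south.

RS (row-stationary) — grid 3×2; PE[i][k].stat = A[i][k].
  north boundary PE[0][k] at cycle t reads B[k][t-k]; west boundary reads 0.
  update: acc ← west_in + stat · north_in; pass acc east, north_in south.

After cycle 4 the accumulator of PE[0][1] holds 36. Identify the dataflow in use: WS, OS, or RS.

WS [2×2] PE[0][1] across cycles:
  t=0 PE[0][1]: acc=0 h=0 v=0
  t=1 PE[0][1]: acc=6 h=3 v=6
  t=2 PE[0][1]: acc=4 h=2 v=4
  t=3 PE[0][1]: acc=10 h=5 v=10
  t=4 PE[0][1]: acc=0 h=0 v=0
OS [3×2] PE[0][1] across cycles:
  t=0 PE[0][1]: acc=0 h=0 v=0
  t=1 PE[0][1]: acc=6 h=3 v=2
  t=2 PE[0][1]: acc=36 h=5 v=6
  t=3 PE[0][1]: acc=36 h=0 v=0
  t=4 PE[0][1]: acc=36 h=0 v=0
RS [3×2] PE[0][1] across cycles:
  t=0 PE[0][1]: acc=0 h=0 v=0
  t=1 PE[0][1]: acc=48 h=48 v=9
  t=2 PE[0][1]: acc=36 h=36 v=6
  t=3 PE[0][1]: acc=0 h=0 v=0
  t=4 PE[0][1]: acc=0 h=0 v=0

dataflow = OS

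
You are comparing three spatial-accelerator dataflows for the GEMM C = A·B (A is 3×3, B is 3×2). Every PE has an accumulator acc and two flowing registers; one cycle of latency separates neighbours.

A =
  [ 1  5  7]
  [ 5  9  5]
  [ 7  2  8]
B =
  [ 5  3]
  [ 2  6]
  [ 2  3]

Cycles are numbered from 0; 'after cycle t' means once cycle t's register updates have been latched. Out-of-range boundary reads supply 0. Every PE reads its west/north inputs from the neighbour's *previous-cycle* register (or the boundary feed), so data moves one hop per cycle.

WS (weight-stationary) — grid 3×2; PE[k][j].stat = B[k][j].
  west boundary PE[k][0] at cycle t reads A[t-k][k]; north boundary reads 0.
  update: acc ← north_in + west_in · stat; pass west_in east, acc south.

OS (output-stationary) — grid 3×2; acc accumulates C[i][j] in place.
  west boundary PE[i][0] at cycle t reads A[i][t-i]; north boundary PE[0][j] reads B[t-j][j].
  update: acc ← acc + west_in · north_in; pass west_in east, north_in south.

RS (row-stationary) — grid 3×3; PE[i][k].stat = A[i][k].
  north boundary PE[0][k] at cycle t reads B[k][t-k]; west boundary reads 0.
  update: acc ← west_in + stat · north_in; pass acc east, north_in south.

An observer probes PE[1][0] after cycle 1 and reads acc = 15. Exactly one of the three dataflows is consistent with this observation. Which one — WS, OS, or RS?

Under WS (3×2), PE[1][0]:
  @0  [1,0]  acc 0  |  →0  ↓0
  @1  [1,0]  acc 15  |  →5  ↓15
Under OS (3×2), PE[1][0]:
  @0  [1,0]  acc 0  |  →0  ↓0
  @1  [1,0]  acc 25  |  →5  ↓5
Under RS (3×3), PE[1][0]:
  @0  [1,0]  acc 0  |  →0  ↓0
  @1  [1,0]  acc 25  |  →25  ↓5

dataflow = WS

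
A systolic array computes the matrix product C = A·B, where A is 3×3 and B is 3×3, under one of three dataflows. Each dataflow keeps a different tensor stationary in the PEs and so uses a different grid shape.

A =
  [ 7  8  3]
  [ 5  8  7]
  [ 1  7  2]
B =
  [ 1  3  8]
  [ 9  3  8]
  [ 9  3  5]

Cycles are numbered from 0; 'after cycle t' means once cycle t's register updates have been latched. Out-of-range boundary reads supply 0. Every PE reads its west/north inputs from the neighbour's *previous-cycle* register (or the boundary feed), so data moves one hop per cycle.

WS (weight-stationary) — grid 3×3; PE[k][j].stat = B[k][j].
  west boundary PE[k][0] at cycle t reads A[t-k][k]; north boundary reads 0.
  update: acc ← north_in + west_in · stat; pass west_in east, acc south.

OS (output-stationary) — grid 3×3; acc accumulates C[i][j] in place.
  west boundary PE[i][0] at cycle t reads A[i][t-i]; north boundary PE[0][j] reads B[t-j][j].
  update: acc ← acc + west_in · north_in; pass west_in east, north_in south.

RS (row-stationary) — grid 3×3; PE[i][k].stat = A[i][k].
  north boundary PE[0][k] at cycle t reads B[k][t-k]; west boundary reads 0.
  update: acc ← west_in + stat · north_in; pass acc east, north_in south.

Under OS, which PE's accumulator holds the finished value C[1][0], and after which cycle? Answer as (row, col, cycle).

Under OS, C[1][0] lands at PE[1][0]:
  step 0 · PE1,0: acc=0; fwd→0 fwd↓0
  step 1 · PE1,0: acc=5; fwd→5 fwd↓1
  step 2 · PE1,0: acc=77; fwd→8 fwd↓9
  step 3 · PE1,0: acc=140; fwd→7 fwd↓9

(row, col, cycle) = (1, 0, 3)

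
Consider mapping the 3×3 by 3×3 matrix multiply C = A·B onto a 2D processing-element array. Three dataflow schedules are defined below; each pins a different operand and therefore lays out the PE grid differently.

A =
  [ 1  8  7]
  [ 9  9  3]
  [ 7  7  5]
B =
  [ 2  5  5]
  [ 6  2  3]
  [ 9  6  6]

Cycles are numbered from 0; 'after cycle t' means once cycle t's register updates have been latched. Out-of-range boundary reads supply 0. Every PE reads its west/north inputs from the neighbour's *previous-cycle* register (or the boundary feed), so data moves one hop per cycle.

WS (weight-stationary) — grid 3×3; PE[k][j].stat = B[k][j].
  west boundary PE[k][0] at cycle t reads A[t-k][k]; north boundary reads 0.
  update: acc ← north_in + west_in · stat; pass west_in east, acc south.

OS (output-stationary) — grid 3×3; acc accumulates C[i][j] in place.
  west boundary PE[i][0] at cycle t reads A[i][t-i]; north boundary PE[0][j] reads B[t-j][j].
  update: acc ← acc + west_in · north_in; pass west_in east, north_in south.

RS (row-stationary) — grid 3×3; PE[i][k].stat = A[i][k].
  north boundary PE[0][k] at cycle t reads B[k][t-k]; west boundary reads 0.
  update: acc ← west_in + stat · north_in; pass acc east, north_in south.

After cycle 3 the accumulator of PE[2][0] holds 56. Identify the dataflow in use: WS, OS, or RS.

dataflow = OS

WS (3×3 grid), PE[2][0]:
  cycle 0: PE[2][0] → acc 0, east 0, south 0
  cycle 1: PE[2][0] → acc 0, east 0, south 0
  cycle 2: PE[2][0] → acc 113, east 7, south 113
  cycle 3: PE[2][0] → acc 99, east 3, south 99
OS (3×3 grid), PE[2][0]:
  cycle 0: PE[2][0] → acc 0, east 0, south 0
  cycle 1: PE[2][0] → acc 0, east 0, south 0
  cycle 2: PE[2][0] → acc 14, east 7, south 2
  cycle 3: PE[2][0] → acc 56, east 7, south 6
RS (3×3 grid), PE[2][0]:
  cycle 0: PE[2][0] → acc 0, east 0, south 0
  cycle 1: PE[2][0] → acc 0, east 0, south 0
  cycle 2: PE[2][0] → acc 14, east 14, south 2
  cycle 3: PE[2][0] → acc 35, east 35, south 5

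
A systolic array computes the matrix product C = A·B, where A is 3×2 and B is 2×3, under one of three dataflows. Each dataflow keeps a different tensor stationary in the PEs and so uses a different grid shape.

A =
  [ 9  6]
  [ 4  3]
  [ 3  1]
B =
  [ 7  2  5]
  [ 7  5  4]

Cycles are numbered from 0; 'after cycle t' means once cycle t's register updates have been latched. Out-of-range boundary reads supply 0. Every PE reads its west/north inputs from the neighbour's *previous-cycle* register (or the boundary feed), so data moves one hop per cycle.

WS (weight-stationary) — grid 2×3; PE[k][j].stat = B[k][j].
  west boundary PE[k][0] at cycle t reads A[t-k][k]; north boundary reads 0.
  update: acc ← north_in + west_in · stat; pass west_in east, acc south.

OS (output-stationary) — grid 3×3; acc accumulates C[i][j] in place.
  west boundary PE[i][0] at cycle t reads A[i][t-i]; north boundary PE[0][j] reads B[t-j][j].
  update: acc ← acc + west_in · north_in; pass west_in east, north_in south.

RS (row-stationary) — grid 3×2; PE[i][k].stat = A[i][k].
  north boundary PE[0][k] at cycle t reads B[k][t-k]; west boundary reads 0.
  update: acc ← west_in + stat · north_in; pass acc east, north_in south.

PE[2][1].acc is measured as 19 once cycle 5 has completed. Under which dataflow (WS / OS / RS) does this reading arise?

WS (2×3): PE[2][1] does not exist.
Under OS (3×3), PE[2][1]:
  @0  [2,1]  acc 0  |  →0  ↓0
  @1  [2,1]  acc 0  |  →0  ↓0
  @2  [2,1]  acc 0  |  →0  ↓0
  @3  [2,1]  acc 6  |  →3  ↓2
  @4  [2,1]  acc 11  |  →1  ↓5
  @5  [2,1]  acc 11  |  →0  ↓0
Under RS (3×2), PE[2][1]:
  @0  [2,1]  acc 0  |  →0  ↓0
  @1  [2,1]  acc 0  |  →0  ↓0
  @2  [2,1]  acc 0  |  →0  ↓0
  @3  [2,1]  acc 28  |  →28  ↓7
  @4  [2,1]  acc 11  |  →11  ↓5
  @5  [2,1]  acc 19  |  →19  ↓4

dataflow = RS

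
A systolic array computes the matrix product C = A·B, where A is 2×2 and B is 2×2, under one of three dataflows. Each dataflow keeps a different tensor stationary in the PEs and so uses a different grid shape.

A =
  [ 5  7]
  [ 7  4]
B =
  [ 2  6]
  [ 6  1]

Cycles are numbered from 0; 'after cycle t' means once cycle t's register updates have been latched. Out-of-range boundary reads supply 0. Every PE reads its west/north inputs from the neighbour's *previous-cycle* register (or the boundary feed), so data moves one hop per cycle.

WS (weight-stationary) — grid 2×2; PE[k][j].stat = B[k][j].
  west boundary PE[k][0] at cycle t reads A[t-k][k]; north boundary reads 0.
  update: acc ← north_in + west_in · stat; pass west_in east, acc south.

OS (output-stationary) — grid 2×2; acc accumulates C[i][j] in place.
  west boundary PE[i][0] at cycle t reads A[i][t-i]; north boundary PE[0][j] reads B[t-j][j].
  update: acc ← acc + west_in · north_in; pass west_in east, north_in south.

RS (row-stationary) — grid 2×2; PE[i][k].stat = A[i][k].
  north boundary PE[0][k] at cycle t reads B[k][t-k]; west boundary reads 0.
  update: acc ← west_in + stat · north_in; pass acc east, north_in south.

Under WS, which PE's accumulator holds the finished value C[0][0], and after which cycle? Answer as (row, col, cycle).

Under WS, C[0][0] lands at PE[1][0]:
  c0 r1c0: 0 / 0 / 0
  c1 r1c0: 52 / 7 / 52

(row, col, cycle) = (1, 0, 1)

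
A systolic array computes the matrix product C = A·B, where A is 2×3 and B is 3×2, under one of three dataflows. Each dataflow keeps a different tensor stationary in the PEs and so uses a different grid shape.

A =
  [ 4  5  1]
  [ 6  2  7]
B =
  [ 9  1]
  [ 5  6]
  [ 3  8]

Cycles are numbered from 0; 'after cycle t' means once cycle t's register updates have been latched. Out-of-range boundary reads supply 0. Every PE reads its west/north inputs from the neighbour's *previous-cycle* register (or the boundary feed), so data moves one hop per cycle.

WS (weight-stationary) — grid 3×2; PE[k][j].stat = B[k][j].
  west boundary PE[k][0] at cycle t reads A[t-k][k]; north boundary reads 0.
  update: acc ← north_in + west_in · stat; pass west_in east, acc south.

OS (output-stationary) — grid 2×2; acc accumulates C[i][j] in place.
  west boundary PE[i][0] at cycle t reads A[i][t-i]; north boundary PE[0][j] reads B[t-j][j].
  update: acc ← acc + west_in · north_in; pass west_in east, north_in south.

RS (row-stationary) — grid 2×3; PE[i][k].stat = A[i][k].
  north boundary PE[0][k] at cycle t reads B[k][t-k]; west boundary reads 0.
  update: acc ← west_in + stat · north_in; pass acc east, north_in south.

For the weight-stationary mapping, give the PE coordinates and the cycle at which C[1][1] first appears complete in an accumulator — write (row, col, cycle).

WS: C[1][1] accumulates in PE[2][1]:
  0: (2,1).acc=0  regs=<0,0>
  1: (2,1).acc=0  regs=<0,0>
  2: (2,1).acc=0  regs=<0,0>
  3: (2,1).acc=42  regs=<1,42>
  4: (2,1).acc=74  regs=<7,74>

(row, col, cycle) = (2, 1, 4)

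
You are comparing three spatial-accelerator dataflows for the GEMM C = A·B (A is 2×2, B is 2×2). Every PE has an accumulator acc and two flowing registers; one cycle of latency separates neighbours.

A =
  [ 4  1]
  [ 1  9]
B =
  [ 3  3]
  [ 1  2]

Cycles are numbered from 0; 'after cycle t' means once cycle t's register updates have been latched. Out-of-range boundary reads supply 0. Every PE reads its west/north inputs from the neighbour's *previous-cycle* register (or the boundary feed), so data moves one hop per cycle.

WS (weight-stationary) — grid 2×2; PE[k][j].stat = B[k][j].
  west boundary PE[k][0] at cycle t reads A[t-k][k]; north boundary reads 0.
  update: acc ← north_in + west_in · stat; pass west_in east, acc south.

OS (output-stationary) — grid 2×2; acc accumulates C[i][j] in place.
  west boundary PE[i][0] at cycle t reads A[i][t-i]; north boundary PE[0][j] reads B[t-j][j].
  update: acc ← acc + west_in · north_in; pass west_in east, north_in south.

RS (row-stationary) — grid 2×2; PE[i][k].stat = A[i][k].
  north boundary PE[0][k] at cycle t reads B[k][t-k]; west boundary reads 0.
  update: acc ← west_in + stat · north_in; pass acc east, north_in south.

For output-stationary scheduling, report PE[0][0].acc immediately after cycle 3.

Tracing OS — 2×2 array, target PE[0][0]:
  cycle 0: PE[0][0] → acc 12, east 4, south 3
  cycle 1: PE[0][0] → acc 13, east 1, south 1
  cycle 2: PE[0][0] → acc 13, east 0, south 0
  cycle 3: PE[0][0] → acc 13, east 0, south 0

PE[0][0].acc = 13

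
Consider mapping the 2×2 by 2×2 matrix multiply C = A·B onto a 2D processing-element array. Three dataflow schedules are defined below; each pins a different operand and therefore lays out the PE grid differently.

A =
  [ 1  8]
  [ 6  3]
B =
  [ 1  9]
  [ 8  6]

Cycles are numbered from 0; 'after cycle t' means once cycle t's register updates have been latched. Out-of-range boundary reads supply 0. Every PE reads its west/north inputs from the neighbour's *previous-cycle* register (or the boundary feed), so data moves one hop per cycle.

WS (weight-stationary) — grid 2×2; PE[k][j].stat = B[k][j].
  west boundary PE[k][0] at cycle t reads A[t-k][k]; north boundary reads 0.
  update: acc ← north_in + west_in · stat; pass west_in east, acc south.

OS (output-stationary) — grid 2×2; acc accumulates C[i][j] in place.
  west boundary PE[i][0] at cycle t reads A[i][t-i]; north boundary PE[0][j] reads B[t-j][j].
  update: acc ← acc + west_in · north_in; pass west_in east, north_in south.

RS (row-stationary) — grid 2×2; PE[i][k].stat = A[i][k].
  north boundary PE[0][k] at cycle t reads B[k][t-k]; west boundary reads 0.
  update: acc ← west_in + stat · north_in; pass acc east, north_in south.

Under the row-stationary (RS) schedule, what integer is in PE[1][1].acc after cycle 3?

PE[1][1].acc = 72

Tracing RS — 2×2 array, target PE[1][1]:
  c0 r0c1: 0 / 0 / 0
  c0 r1c0: 0 / 0 / 0
  c0 r1c1: 0 / 0 / 0
  c1 r0c1: 65 / 65 / 8
  c1 r1c0: 6 / 6 / 1
  c1 r1c1: 0 / 0 / 0
  c2 r0c1: 57 / 57 / 6
  c2 r1c0: 54 / 54 / 9
  c2 r1c1: 30 / 30 / 8
  c3 r0c1: 0 / 0 / 0
  c3 r1c0: 0 / 0 / 0
  c3 r1c1: 72 / 72 / 6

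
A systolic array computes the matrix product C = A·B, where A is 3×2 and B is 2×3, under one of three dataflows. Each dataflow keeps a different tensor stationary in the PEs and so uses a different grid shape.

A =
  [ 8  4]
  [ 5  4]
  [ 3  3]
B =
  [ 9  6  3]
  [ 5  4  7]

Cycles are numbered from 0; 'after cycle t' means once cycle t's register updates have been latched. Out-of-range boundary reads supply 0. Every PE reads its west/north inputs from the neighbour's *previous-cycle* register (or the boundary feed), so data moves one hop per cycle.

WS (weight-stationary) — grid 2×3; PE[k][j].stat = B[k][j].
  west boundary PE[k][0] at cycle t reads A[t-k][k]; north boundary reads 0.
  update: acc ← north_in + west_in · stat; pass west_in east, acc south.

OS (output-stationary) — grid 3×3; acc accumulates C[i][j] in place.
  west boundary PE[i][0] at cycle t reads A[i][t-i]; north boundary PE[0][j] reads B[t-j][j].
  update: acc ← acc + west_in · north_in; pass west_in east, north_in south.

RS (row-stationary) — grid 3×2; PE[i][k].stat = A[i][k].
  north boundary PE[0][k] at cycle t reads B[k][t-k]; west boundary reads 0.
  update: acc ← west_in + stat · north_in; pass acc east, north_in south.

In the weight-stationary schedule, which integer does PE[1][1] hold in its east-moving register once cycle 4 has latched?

Tracing WS — 2×3 array, target PE[1][1]:
  0: (0,1).acc=0  regs=<0,0>
  0: (1,0).acc=0  regs=<0,0>
  0: (1,1).acc=0  regs=<0,0>
  1: (0,1).acc=48  regs=<8,48>
  1: (1,0).acc=92  regs=<4,92>
  1: (1,1).acc=0  regs=<0,0>
  2: (0,1).acc=30  regs=<5,30>
  2: (1,0).acc=65  regs=<4,65>
  2: (1,1).acc=64  regs=<4,64>
  3: (0,1).acc=18  regs=<3,18>
  3: (1,0).acc=42  regs=<3,42>
  3: (1,1).acc=46  regs=<4,46>
  4: (0,1).acc=0  regs=<0,0>
  4: (1,0).acc=0  regs=<0,0>
  4: (1,1).acc=30  regs=<3,30>

register = 3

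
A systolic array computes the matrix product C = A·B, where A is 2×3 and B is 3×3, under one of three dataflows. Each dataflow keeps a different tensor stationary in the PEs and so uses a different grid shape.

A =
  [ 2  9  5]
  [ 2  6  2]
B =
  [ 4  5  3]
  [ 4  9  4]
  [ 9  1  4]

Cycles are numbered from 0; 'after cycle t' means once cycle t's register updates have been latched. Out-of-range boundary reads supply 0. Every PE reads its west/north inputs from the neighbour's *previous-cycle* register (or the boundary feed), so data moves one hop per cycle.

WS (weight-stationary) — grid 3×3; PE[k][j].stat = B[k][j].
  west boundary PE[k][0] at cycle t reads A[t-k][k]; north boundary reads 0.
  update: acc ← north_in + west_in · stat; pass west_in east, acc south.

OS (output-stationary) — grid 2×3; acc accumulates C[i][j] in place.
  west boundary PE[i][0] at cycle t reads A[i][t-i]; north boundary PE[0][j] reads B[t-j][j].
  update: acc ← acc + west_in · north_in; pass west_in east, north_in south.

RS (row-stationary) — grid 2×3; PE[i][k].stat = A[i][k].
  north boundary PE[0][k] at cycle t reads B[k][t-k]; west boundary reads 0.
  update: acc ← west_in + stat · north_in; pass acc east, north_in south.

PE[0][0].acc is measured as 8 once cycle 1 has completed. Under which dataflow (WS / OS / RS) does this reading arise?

WS [3×3] PE[0][0] across cycles:
  [0] (0,0) acc=8 (h:2 v:8)
  [1] (0,0) acc=8 (h:2 v:8)
OS [2×3] PE[0][0] across cycles:
  [0] (0,0) acc=8 (h:2 v:4)
  [1] (0,0) acc=44 (h:9 v:4)
RS [2×3] PE[0][0] across cycles:
  [0] (0,0) acc=8 (h:8 v:4)
  [1] (0,0) acc=10 (h:10 v:5)

dataflow = WS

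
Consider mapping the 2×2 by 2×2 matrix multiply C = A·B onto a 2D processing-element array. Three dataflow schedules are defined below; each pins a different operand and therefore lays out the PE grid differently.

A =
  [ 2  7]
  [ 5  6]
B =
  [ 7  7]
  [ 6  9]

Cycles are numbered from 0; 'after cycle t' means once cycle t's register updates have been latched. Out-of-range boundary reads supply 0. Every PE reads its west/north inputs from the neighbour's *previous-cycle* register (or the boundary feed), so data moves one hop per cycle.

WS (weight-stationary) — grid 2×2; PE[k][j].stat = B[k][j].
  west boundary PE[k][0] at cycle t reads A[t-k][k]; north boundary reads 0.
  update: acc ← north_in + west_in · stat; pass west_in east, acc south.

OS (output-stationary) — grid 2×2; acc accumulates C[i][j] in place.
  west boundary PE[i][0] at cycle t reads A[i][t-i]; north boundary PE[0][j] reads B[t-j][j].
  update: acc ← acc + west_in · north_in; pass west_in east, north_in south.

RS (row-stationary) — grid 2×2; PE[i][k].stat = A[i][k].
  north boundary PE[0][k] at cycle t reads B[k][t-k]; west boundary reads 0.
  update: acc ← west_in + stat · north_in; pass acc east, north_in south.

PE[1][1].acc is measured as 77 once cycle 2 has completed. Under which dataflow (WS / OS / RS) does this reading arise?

WS (2×2 grid), PE[1][1]:
  step 0 · PE1,1: acc=0; fwd→0 fwd↓0
  step 1 · PE1,1: acc=0; fwd→0 fwd↓0
  step 2 · PE1,1: acc=77; fwd→7 fwd↓77
OS (2×2 grid), PE[1][1]:
  step 0 · PE1,1: acc=0; fwd→0 fwd↓0
  step 1 · PE1,1: acc=0; fwd→0 fwd↓0
  step 2 · PE1,1: acc=35; fwd→5 fwd↓7
RS (2×2 grid), PE[1][1]:
  step 0 · PE1,1: acc=0; fwd→0 fwd↓0
  step 1 · PE1,1: acc=0; fwd→0 fwd↓0
  step 2 · PE1,1: acc=71; fwd→71 fwd↓6

dataflow = WS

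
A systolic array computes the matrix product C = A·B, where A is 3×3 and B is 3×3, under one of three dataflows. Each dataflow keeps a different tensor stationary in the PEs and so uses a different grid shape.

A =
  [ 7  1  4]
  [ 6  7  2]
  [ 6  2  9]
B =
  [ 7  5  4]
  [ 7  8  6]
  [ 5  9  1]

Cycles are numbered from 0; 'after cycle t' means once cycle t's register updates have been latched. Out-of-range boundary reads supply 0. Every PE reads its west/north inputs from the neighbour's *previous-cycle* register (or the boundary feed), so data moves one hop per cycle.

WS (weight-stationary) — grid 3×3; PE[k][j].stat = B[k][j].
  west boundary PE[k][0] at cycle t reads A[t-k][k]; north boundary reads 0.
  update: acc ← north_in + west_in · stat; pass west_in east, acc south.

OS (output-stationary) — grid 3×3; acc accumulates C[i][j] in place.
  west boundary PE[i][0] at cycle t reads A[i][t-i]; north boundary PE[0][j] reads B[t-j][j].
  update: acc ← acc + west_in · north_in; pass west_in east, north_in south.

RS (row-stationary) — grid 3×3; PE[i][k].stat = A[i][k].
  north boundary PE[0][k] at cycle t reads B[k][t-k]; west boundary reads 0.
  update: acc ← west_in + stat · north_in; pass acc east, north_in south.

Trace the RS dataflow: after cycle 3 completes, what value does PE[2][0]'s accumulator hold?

Tracing RS — 3×3 array, target PE[2][0]:
  t=0 PE[1][0]: acc=0 h=0 v=0
  t=0 PE[2][0]: acc=0 h=0 v=0
  t=1 PE[1][0]: acc=42 h=42 v=7
  t=1 PE[2][0]: acc=0 h=0 v=0
  t=2 PE[1][0]: acc=30 h=30 v=5
  t=2 PE[2][0]: acc=42 h=42 v=7
  t=3 PE[1][0]: acc=24 h=24 v=4
  t=3 PE[2][0]: acc=30 h=30 v=5

PE[2][0].acc = 30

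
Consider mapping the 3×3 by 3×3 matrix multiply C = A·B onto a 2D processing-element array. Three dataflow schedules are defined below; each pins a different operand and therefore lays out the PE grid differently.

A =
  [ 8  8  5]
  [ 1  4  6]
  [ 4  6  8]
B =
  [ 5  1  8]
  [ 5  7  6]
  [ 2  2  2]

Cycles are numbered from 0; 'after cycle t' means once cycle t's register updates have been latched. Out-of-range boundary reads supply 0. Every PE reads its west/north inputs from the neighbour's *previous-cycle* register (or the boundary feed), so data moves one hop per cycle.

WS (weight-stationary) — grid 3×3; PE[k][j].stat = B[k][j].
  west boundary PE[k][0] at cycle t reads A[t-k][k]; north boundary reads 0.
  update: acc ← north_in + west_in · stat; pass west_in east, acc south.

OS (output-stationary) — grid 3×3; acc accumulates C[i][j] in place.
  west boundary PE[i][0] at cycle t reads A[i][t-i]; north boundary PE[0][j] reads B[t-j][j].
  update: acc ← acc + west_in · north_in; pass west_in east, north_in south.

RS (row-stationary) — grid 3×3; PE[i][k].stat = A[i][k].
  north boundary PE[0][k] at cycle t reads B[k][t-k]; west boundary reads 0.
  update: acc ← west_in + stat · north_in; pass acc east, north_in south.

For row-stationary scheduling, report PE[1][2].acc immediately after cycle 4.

RS 3×3: PE[1][2] cycle-by-cycle (with neighbour feeds):
  cycle 0: PE[0][2] → acc 0, east 0, south 0
  cycle 0: PE[1][1] → acc 0, east 0, south 0
  cycle 0: PE[1][2] → acc 0, east 0, south 0
  cycle 1: PE[0][2] → acc 0, east 0, south 0
  cycle 1: PE[1][1] → acc 0, east 0, south 0
  cycle 1: PE[1][2] → acc 0, east 0, south 0
  cycle 2: PE[0][2] → acc 90, east 90, south 2
  cycle 2: PE[1][1] → acc 25, east 25, south 5
  cycle 2: PE[1][2] → acc 0, east 0, south 0
  cycle 3: PE[0][2] → acc 74, east 74, south 2
  cycle 3: PE[1][1] → acc 29, east 29, south 7
  cycle 3: PE[1][2] → acc 37, east 37, south 2
  cycle 4: PE[0][2] → acc 122, east 122, south 2
  cycle 4: PE[1][1] → acc 32, east 32, south 6
  cycle 4: PE[1][2] → acc 41, east 41, south 2

PE[1][2].acc = 41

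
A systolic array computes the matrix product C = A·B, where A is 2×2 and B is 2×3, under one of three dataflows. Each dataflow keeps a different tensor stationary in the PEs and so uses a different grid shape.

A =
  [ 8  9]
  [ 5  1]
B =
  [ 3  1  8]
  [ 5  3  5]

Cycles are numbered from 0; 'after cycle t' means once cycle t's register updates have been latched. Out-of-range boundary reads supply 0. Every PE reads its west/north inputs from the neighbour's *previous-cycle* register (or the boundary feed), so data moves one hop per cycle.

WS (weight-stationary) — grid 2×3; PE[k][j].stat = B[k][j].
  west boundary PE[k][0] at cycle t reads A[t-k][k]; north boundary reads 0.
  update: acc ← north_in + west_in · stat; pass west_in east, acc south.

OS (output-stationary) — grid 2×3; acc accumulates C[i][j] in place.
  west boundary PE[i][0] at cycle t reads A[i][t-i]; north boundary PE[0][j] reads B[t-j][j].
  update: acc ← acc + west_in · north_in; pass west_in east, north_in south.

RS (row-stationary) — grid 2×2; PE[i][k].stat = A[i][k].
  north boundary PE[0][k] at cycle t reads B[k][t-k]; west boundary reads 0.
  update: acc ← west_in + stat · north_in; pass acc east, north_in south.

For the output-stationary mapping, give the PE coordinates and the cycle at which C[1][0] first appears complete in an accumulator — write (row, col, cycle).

(row, col, cycle) = (1, 0, 2)

OS — PE[1][0] is where C[1][0] collects:
  0: (1,0).acc=0  regs=<0,0>
  1: (1,0).acc=15  regs=<5,3>
  2: (1,0).acc=20  regs=<1,5>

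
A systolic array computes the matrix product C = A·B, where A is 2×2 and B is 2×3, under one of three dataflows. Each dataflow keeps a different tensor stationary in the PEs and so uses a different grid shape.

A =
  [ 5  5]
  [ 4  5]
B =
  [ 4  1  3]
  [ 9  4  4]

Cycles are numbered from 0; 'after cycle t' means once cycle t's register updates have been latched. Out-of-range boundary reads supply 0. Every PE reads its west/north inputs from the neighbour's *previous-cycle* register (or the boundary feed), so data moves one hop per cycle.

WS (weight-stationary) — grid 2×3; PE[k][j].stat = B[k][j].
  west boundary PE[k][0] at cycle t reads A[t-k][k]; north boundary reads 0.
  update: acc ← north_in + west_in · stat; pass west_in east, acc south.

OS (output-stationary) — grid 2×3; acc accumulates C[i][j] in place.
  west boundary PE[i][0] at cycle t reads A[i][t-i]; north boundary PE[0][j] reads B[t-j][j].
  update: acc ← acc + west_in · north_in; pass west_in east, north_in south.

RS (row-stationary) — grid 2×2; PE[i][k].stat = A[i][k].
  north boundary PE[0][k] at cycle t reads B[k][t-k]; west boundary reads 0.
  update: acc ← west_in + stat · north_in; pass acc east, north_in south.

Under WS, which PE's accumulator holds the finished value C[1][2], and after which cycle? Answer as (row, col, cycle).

WS — PE[1][2] is where C[1][2] collects:
  c0 r1c2: 0 / 0 / 0
  c1 r1c2: 0 / 0 / 0
  c2 r1c2: 0 / 0 / 0
  c3 r1c2: 35 / 5 / 35
  c4 r1c2: 32 / 5 / 32

(row, col, cycle) = (1, 2, 4)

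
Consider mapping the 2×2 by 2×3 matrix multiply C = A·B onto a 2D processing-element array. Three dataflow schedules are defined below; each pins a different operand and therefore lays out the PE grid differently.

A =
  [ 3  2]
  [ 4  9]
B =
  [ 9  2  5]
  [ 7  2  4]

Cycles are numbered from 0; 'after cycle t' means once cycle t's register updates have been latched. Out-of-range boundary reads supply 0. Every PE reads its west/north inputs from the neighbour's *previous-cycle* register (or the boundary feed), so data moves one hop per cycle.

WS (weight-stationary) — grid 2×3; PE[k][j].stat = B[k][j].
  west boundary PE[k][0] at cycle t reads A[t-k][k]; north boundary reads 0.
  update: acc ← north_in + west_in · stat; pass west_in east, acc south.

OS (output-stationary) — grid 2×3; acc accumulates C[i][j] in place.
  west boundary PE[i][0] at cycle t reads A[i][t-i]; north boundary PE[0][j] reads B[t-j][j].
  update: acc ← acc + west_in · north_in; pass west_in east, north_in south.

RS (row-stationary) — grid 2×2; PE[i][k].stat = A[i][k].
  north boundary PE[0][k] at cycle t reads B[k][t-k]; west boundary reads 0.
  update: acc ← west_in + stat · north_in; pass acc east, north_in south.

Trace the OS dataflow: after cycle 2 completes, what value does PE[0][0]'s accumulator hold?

PE[0][0].acc = 41

OS on a 2×3 grid — tracing PE[0][0] and its feeders:
  after 0 — PE[0][0] acc=27, pass-E 3, pass-S 9
  after 1 — PE[0][0] acc=41, pass-E 2, pass-S 7
  after 2 — PE[0][0] acc=41, pass-E 0, pass-S 0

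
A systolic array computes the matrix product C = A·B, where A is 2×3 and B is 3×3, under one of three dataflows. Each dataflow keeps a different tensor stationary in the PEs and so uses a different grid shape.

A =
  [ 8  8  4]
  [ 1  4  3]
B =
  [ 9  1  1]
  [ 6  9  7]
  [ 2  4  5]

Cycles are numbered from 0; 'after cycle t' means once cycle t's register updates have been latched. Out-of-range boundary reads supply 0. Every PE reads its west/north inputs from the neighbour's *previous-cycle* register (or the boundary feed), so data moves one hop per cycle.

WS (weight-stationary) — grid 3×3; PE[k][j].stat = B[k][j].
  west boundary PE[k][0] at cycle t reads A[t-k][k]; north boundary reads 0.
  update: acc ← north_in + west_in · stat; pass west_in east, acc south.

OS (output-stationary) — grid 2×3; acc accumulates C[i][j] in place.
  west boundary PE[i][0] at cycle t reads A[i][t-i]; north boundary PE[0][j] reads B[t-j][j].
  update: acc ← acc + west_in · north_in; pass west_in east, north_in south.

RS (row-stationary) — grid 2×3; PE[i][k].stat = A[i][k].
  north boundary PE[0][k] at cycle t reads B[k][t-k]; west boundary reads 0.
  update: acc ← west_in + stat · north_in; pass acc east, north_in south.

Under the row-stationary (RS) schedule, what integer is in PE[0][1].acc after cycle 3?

RS on a 2×3 grid — tracing PE[0][1] and its feeders:
  t=0 PE[0][0]: acc=72 h=72 v=9
  t=0 PE[0][1]: acc=0 h=0 v=0
  t=1 PE[0][0]: acc=8 h=8 v=1
  t=1 PE[0][1]: acc=120 h=120 v=6
  t=2 PE[0][0]: acc=8 h=8 v=1
  t=2 PE[0][1]: acc=80 h=80 v=9
  t=3 PE[0][0]: acc=0 h=0 v=0
  t=3 PE[0][1]: acc=64 h=64 v=7

PE[0][1].acc = 64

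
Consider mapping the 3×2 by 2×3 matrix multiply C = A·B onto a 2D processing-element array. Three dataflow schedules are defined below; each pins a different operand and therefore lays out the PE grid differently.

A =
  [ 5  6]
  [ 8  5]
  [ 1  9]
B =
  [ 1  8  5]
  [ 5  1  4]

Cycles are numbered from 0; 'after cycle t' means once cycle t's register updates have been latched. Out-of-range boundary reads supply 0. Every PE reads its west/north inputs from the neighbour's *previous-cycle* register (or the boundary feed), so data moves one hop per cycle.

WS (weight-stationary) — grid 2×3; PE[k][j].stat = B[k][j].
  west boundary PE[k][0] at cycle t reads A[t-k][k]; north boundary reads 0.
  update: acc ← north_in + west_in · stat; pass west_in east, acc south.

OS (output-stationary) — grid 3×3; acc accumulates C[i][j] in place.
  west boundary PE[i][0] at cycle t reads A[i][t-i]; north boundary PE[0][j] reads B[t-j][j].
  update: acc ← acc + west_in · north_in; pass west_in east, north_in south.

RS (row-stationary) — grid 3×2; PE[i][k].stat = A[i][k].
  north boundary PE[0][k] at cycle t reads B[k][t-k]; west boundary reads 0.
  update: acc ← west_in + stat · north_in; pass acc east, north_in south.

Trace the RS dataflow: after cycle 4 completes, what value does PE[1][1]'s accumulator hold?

PE[1][1].acc = 60

Tracing RS — 3×2 array, target PE[1][1]:
  c0 r0c1: 0 / 0 / 0
  c0 r1c0: 0 / 0 / 0
  c0 r1c1: 0 / 0 / 0
  c1 r0c1: 35 / 35 / 5
  c1 r1c0: 8 / 8 / 1
  c1 r1c1: 0 / 0 / 0
  c2 r0c1: 46 / 46 / 1
  c2 r1c0: 64 / 64 / 8
  c2 r1c1: 33 / 33 / 5
  c3 r0c1: 49 / 49 / 4
  c3 r1c0: 40 / 40 / 5
  c3 r1c1: 69 / 69 / 1
  c4 r0c1: 0 / 0 / 0
  c4 r1c0: 0 / 0 / 0
  c4 r1c1: 60 / 60 / 4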